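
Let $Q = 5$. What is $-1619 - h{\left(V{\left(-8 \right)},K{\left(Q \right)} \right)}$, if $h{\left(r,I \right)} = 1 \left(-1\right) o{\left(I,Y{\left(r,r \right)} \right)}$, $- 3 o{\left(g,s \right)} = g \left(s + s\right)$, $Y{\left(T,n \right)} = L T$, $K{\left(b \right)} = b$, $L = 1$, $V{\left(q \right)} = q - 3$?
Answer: $- \frac{4747}{3} \approx -1582.3$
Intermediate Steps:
$V{\left(q \right)} = -3 + q$
$Y{\left(T,n \right)} = T$ ($Y{\left(T,n \right)} = 1 T = T$)
$o{\left(g,s \right)} = - \frac{2 g s}{3}$ ($o{\left(g,s \right)} = - \frac{g \left(s + s\right)}{3} = - \frac{g 2 s}{3} = - \frac{2 g s}{3}$)
$h{\left(r,I \right)} = \frac{2 I r}{3}$ ($h{\left(r,I \right)} = 1 \left(-1\right) \left(- \frac{2 I r}{3}\right) = - \frac{\left(-2\right) I r}{3} = \frac{2 I r}{3}$)
$-1619 - h{\left(V{\left(-8 \right)},K{\left(Q \right)} \right)} = -1619 - \frac{2}{3} \cdot 5 \left(-3 - 8\right) = -1619 - \frac{2}{3} \cdot 5 \left(-11\right) = -1619 - - \frac{110}{3} = -1619 + \frac{110}{3} = - \frac{4747}{3}$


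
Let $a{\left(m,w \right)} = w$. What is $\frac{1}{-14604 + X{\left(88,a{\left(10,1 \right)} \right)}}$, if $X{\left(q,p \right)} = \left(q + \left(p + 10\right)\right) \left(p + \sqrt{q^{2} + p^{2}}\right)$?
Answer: $- \frac{967}{8965752} - \frac{11 \sqrt{7745}}{14942920} \approx -0.00017264$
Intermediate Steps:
$X{\left(q,p \right)} = \left(p + \sqrt{p^{2} + q^{2}}\right) \left(10 + p + q\right)$ ($X{\left(q,p \right)} = \left(q + \left(10 + p\right)\right) \left(p + \sqrt{p^{2} + q^{2}}\right) = \left(10 + p + q\right) \left(p + \sqrt{p^{2} + q^{2}}\right) = \left(p + \sqrt{p^{2} + q^{2}}\right) \left(10 + p + q\right)$)
$\frac{1}{-14604 + X{\left(88,a{\left(10,1 \right)} \right)}} = \frac{1}{-14604 + \left(1^{2} + 10 \cdot 1 + 10 \sqrt{1^{2} + 88^{2}} + 1 \cdot 88 + 1 \sqrt{1^{2} + 88^{2}} + 88 \sqrt{1^{2} + 88^{2}}\right)} = \frac{1}{-14604 + \left(1 + 10 + 10 \sqrt{1 + 7744} + 88 + 1 \sqrt{1 + 7744} + 88 \sqrt{1 + 7744}\right)} = \frac{1}{-14604 + \left(1 + 10 + 10 \sqrt{7745} + 88 + 1 \sqrt{7745} + 88 \sqrt{7745}\right)} = \frac{1}{-14604 + \left(1 + 10 + 10 \sqrt{7745} + 88 + \sqrt{7745} + 88 \sqrt{7745}\right)} = \frac{1}{-14604 + \left(99 + 99 \sqrt{7745}\right)} = \frac{1}{-14505 + 99 \sqrt{7745}}$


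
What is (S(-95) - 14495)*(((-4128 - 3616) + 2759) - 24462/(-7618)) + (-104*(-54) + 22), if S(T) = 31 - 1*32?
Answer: 275092265606/3809 ≈ 7.2222e+7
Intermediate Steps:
S(T) = -1 (S(T) = 31 - 32 = -1)
(S(-95) - 14495)*(((-4128 - 3616) + 2759) - 24462/(-7618)) + (-104*(-54) + 22) = (-1 - 14495)*(((-4128 - 3616) + 2759) - 24462/(-7618)) + (-104*(-54) + 22) = -14496*((-7744 + 2759) - 24462*(-1/7618)) + (5616 + 22) = -14496*(-4985 + 12231/3809) + 5638 = -14496*(-18975634/3809) + 5638 = 275070790464/3809 + 5638 = 275092265606/3809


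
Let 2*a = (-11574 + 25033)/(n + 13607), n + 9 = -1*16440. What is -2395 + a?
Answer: -13626639/5684 ≈ -2397.4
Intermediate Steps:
n = -16449 (n = -9 - 1*16440 = -9 - 16440 = -16449)
a = -13459/5684 (a = ((-11574 + 25033)/(-16449 + 13607))/2 = (13459/(-2842))/2 = (13459*(-1/2842))/2 = (½)*(-13459/2842) = -13459/5684 ≈ -2.3679)
-2395 + a = -2395 - 13459/5684 = -13626639/5684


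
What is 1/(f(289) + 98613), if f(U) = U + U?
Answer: 1/99191 ≈ 1.0082e-5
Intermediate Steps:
f(U) = 2*U
1/(f(289) + 98613) = 1/(2*289 + 98613) = 1/(578 + 98613) = 1/99191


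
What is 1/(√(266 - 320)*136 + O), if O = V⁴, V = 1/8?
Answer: 4096/16756814905345 - 6845104128*I*√6/16756814905345 ≈ 2.4444e-10 - 0.0010006*I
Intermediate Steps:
V = ⅛ ≈ 0.12500
O = 1/4096 (O = (⅛)⁴ = 1/4096 ≈ 0.00024414)
1/(√(266 - 320)*136 + O) = 1/(√(266 - 320)*136 + 1/4096) = 1/(√(-54)*136 + 1/4096) = 1/((3*I*√6)*136 + 1/4096) = 1/(408*I*√6 + 1/4096) = 1/(1/4096 + 408*I*√6)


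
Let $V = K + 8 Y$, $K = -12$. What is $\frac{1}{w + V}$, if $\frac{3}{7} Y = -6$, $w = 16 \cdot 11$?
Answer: $\frac{1}{52} \approx 0.019231$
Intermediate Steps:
$w = 176$
$Y = -14$ ($Y = \frac{7}{3} \left(-6\right) = -14$)
$V = -124$ ($V = -12 + 8 \left(-14\right) = -12 - 112 = -124$)
$\frac{1}{w + V} = \frac{1}{176 - 124} = \frac{1}{52}$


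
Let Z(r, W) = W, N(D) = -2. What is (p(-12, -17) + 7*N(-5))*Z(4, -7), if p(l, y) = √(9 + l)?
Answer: 98 - 7*I*√3 ≈ 98.0 - 12.124*I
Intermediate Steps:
(p(-12, -17) + 7*N(-5))*Z(4, -7) = (√(9 - 12) + 7*(-2))*(-7) = (√(-3) - 14)*(-7) = (I*√3 - 14)*(-7) = (-14 + I*√3)*(-7) = 98 - 7*I*√3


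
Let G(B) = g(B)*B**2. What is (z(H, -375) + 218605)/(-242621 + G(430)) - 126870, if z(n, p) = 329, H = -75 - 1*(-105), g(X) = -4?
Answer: -41538199068/327407 ≈ -1.2687e+5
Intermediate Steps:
H = 30 (H = -75 + 105 = 30)
G(B) = -4*B**2
(z(H, -375) + 218605)/(-242621 + G(430)) - 126870 = (329 + 218605)/(-242621 - 4*430**2) - 126870 = 218934/(-242621 - 4*184900) - 126870 = 218934/(-242621 - 739600) - 126870 = 218934/(-982221) - 126870 = 218934*(-1/982221) - 126870 = -72978/327407 - 126870 = -41538199068/327407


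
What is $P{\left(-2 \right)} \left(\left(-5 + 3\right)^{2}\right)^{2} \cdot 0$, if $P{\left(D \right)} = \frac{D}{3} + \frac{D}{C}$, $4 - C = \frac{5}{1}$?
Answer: $0$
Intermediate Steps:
$C = -1$ ($C = 4 - \frac{5}{1} = 4 - 5 \cdot 1 = 4 - 5 = -1$)
$P{\left(D \right)} = - \frac{2 D}{3}$ ($P{\left(D \right)} = \frac{D}{3} + \frac{D}{-1} = D \frac{1}{3} + D \left(-1\right) = \frac{D}{3} - D = - \frac{2 D}{3}$)
$P{\left(-2 \right)} \left(\left(-5 + 3\right)^{2}\right)^{2} \cdot 0 = \left(- \frac{2}{3}\right) \left(-2\right) \left(\left(-5 + 3\right)^{2}\right)^{2} \cdot 0 = \frac{4 \left(\left(-2\right)^{2}\right)^{2}}{3} \cdot 0 = \frac{4 \cdot 4^{2}}{3} \cdot 0 = \frac{4}{3} \cdot 16 \cdot 0 = \frac{64}{3} \cdot 0 = 0$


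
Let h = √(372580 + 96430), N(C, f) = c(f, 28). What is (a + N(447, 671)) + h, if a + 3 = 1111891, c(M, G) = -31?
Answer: 1111857 + √469010 ≈ 1.1125e+6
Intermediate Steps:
N(C, f) = -31
h = √469010 ≈ 684.84
a = 1111888 (a = -3 + 1111891 = 1111888)
(a + N(447, 671)) + h = (1111888 - 31) + √469010 = 1111857 + √469010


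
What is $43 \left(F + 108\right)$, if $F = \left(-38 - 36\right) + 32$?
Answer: $2838$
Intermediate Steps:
$F = -42$ ($F = -74 + 32 = -42$)
$43 \left(F + 108\right) = 43 \left(-42 + 108\right) = 43 \cdot 66 = 2838$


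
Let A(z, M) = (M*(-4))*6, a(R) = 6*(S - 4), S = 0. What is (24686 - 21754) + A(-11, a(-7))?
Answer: 3508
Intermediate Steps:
a(R) = -24 (a(R) = 6*(0 - 4) = 6*(-4) = -24)
A(z, M) = -24*M (A(z, M) = -4*M*6 = -24*M)
(24686 - 21754) + A(-11, a(-7)) = (24686 - 21754) - 24*(-24) = 2932 + 576 = 3508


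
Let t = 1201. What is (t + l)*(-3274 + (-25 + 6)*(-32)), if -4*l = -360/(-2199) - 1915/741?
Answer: -3479958842071/1086306 ≈ -3.2035e+6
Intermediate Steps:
l = 1314775/2172612 (l = -(-360/(-2199) - 1915/741)/4 = -(-360*(-1/2199) - 1915*1/741)/4 = -(120/733 - 1915/741)/4 = -1/4*(-1314775/543153) = 1314775/2172612 ≈ 0.60516)
(t + l)*(-3274 + (-25 + 6)*(-32)) = (1201 + 1314775/2172612)*(-3274 + (-25 + 6)*(-32)) = 2610621787*(-3274 - 19*(-32))/2172612 = 2610621787*(-3274 + 608)/2172612 = (2610621787/2172612)*(-2666) = -3479958842071/1086306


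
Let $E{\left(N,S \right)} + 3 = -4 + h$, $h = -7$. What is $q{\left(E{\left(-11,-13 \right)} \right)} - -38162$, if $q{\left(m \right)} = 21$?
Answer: $38183$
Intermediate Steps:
$E{\left(N,S \right)} = -14$ ($E{\left(N,S \right)} = -3 - 11 = -14$)
$q{\left(E{\left(-11,-13 \right)} \right)} - -38162 = 21 - -38162 = 21 + 38162 = 38183$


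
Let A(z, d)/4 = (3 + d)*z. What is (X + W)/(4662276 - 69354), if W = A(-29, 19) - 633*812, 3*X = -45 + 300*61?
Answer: -510463/4592922 ≈ -0.11114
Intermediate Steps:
A(z, d) = 4*z*(3 + d) (A(z, d) = 4*((3 + d)*z) = 4*(z*(3 + d)) = 4*z*(3 + d))
X = 6085 (X = (-45 + 300*61)/3 = (-45 + 18300)/3 = (⅓)*18255 = 6085)
W = -516548 (W = 4*(-29)*(3 + 19) - 633*812 = 4*(-29)*22 - 513996 = -2552 - 513996 = -516548)
(X + W)/(4662276 - 69354) = (6085 - 516548)/(4662276 - 69354) = -510463/4592922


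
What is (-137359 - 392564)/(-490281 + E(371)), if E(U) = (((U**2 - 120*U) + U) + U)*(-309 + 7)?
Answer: 529923/28836907 ≈ 0.018377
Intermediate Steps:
E(U) = -302*U**2 + 35636*U (E(U) = ((U**2 - 119*U) + U)*(-302) = (U**2 - 118*U)*(-302) = -302*U**2 + 35636*U)
(-137359 - 392564)/(-490281 + E(371)) = (-137359 - 392564)/(-490281 + 302*371*(118 - 1*371)) = -529923/(-490281 + 302*371*(118 - 371)) = -529923/(-490281 + 302*371*(-253)) = -529923/(-490281 - 28346626) = -529923/(-28836907) = -529923*(-1/28836907) = 529923/28836907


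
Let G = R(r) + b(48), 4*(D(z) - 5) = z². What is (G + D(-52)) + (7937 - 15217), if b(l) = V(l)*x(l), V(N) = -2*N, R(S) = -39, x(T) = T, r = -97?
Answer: -11246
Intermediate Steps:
b(l) = -2*l² (b(l) = (-2*l)*l = -2*l²)
D(z) = 5 + z²/4
G = -4647 (G = -39 - 2*48² = -39 - 2*2304 = -39 - 4608 = -4647)
(G + D(-52)) + (7937 - 15217) = (-4647 + (5 + (¼)*(-52)²)) + (7937 - 15217) = (-4647 + (5 + (¼)*2704)) - 7280 = (-4647 + (5 + 676)) - 7280 = (-4647 + 681) - 7280 = -3966 - 7280 = -11246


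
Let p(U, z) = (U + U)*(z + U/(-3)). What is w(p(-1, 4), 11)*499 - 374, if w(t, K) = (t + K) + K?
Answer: 18838/3 ≈ 6279.3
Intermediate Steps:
p(U, z) = 2*U*(z - U/3) (p(U, z) = (2*U)*(z + U*(-⅓)) = (2*U)*(z - U/3) = 2*U*(z - U/3))
w(t, K) = t + 2*K (w(t, K) = (K + t) + K = t + 2*K)
w(p(-1, 4), 11)*499 - 374 = ((⅔)*(-1)*(-1*(-1) + 3*4) + 2*11)*499 - 374 = ((⅔)*(-1)*(1 + 12) + 22)*499 - 374 = ((⅔)*(-1)*13 + 22)*499 - 374 = (-26/3 + 22)*499 - 374 = (40/3)*499 - 374 = 19960/3 - 374 = 18838/3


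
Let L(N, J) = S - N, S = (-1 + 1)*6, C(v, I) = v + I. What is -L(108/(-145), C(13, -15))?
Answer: -108/145 ≈ -0.74483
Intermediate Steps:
C(v, I) = I + v
S = 0 (S = 0*6 = 0)
L(N, J) = -N (L(N, J) = 0 - N = -N)
-L(108/(-145), C(13, -15)) = -(-1)*108/(-145) = -(-1)*108*(-1/145) = -(-1)*(-108)/145 = -1*108/145 = -108/145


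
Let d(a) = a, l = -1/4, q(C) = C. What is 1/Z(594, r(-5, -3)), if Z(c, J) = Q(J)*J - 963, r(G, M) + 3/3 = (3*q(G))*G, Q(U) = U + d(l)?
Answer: 2/8989 ≈ 0.00022249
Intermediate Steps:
l = -¼ (l = -1*¼ = -¼ ≈ -0.25000)
Q(U) = -¼ + U (Q(U) = U - ¼ = -¼ + U)
r(G, M) = -1 + 3*G² (r(G, M) = -1 + (3*G)*G = -1 + 3*G²)
Z(c, J) = -963 + J*(-¼ + J) (Z(c, J) = (-¼ + J)*J - 963 = J*(-¼ + J) - 963 = -963 + J*(-¼ + J))
1/Z(594, r(-5, -3)) = 1/(-963 + (-1 + 3*(-5)²)² - (-1 + 3*(-5)²)/4) = 1/(-963 + (-1 + 3*25)² - (-1 + 3*25)/4) = 1/(-963 + (-1 + 75)² - (-1 + 75)/4) = 1/(-963 + 74² - ¼*74) = 1/(-963 + 5476 - 37/2) = 1/(8989/2) = 2/8989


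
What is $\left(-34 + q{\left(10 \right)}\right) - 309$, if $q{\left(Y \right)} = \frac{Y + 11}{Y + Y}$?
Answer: $- \frac{6839}{20} \approx -341.95$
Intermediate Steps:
$q{\left(Y \right)} = \frac{11 + Y}{2 Y}$
$\left(-34 + q{\left(10 \right)}\right) - 309 = \left(-34 + \frac{11 + 10}{2 \cdot 10}\right) - 309 = \left(-34 + \frac{1}{2} \cdot \frac{1}{10} \cdot 21\right) - 309 = \left(-34 + \frac{21}{20}\right) - 309 = - \frac{659}{20} - 309 = - \frac{6839}{20}$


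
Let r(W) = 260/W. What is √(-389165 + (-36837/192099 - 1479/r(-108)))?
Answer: I*√6731041402016356295/4162145 ≈ 623.34*I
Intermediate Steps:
√(-389165 + (-36837/192099 - 1479/r(-108))) = √(-389165 + (-36837/192099 - 1479/(260/(-108)))) = √(-389165 + (-36837*1/192099 - 1479/(260*(-1/108)))) = √(-389165 + (-12279/64033 - 1479/(-65/27))) = √(-389165 + (-12279/64033 - 1479*(-27/65))) = √(-389165 + (-12279/64033 + 39933/65)) = √(-389165 + 2556231654/4162145) = √(-1617204927271/4162145) = I*√6731041402016356295/4162145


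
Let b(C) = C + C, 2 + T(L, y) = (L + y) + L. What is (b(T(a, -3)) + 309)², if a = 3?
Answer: 96721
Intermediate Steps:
T(L, y) = -2 + y + 2*L (T(L, y) = -2 + ((L + y) + L) = -2 + (y + 2*L) = -2 + y + 2*L)
b(C) = 2*C
(b(T(a, -3)) + 309)² = (2*(-2 - 3 + 2*3) + 309)² = (2*(-2 - 3 + 6) + 309)² = (2*1 + 309)² = (2 + 309)² = 311² = 96721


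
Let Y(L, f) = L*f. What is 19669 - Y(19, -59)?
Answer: 20790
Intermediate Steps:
19669 - Y(19, -59) = 19669 - 19*(-59) = 19669 - 1*(-1121) = 19669 + 1121 = 20790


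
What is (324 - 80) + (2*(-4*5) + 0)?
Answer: 204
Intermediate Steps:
(324 - 80) + (2*(-4*5) + 0) = 244 + (2*(-20) + 0) = 244 + (-40 + 0) = 244 - 40 = 204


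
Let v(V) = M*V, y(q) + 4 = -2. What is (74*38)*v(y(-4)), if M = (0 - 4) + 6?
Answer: -33744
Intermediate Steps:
M = 2 (M = -4 + 6 = 2)
y(q) = -6 (y(q) = -4 - 2 = -6)
v(V) = 2*V
(74*38)*v(y(-4)) = (74*38)*(2*(-6)) = 2812*(-12) = -33744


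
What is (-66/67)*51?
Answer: -3366/67 ≈ -50.239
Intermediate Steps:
(-66/67)*51 = ((1/67)*(-66))*51 = -66/67*51 = -3366/67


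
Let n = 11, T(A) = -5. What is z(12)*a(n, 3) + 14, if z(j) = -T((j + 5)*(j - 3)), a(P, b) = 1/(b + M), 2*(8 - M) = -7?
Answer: 416/29 ≈ 14.345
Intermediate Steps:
M = 23/2 (M = 8 - ½*(-7) = 8 + 7/2 = 23/2 ≈ 11.500)
a(P, b) = 1/(23/2 + b) (a(P, b) = 1/(b + 23/2) = 1/(23/2 + b))
z(j) = 5 (z(j) = -1*(-5) = 5)
z(12)*a(n, 3) + 14 = 5*(2/(23 + 2*3)) + 14 = 5*(2/(23 + 6)) + 14 = 5*(2/29) + 14 = 10/29 + 14 = 416/29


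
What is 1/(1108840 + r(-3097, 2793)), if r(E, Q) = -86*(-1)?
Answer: 1/1108926 ≈ 9.0177e-7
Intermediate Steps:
r(E, Q) = 86
1/(1108840 + r(-3097, 2793)) = 1/(1108840 + 86) = 1/1108926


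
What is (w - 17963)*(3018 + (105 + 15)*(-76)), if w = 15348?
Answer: 15956730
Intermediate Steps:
(w - 17963)*(3018 + (105 + 15)*(-76)) = (15348 - 17963)*(3018 + (105 + 15)*(-76)) = -2615*(3018 + 120*(-76)) = -2615*(3018 - 9120) = -2615*(-6102) = 15956730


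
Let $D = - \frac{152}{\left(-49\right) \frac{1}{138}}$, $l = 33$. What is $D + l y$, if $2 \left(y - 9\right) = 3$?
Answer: $\frac{75909}{98} \approx 774.58$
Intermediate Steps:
$y = \frac{21}{2}$ ($y = 9 + \frac{1}{2} \cdot 3 = 9 + \frac{3}{2} = \frac{21}{2} \approx 10.5$)
$D = \frac{20976}{49}$ ($D = - \frac{152}{\left(-49\right) \frac{1}{138}} = - \frac{152}{- \frac{49}{138}} = \left(-152\right) \left(- \frac{138}{49}\right) = \frac{20976}{49} \approx 428.08$)
$D + l y = \frac{20976}{49} + 33 \cdot \frac{21}{2} = \frac{20976}{49} + \frac{693}{2} = \frac{75909}{98}$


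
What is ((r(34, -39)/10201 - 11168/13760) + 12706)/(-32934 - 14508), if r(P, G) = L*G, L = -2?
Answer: -18576817657/69367004020 ≈ -0.26780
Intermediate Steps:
r(P, G) = -2*G
((r(34, -39)/10201 - 11168/13760) + 12706)/(-32934 - 14508) = ((-2*(-39)/10201 - 11168/13760) + 12706)/(-32934 - 14508) = ((78*(1/10201) - 11168*1/13760) + 12706)/(-47442) = ((78/10201 - 349/430) + 12706)*(-1/47442) = (-3526609/4386430 + 12706)*(-1/47442) = (55730452971/4386430)*(-1/47442) = -18576817657/69367004020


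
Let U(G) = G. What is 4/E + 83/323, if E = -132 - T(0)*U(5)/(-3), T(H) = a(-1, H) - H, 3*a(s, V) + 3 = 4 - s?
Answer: 2267/10013 ≈ 0.22641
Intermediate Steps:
a(s, V) = 1/3 - s/3 (a(s, V) = -1 + (4 - s)/3 = -1 + (4/3 - s/3) = 1/3 - s/3)
T(H) = 2/3 - H (T(H) = (1/3 - 1/3*(-1)) - H = (1/3 + 1/3) - H = 2/3 - H)
E = -1178/9 (E = -132 - (2/3 - 1*0)*5/(-3) = -132 - (2/3 + 0)*5*(-1)/3 = -132 - (2/3)*5*(-1)/3 = -132 - 10*(-1)/(3*3) = -132 - 1*(-10/9) = -132 + 10/9 = -1178/9 ≈ -130.89)
4/E + 83/323 = 4/(-1178/9) + 83/323 = 4*(-9/1178) + 83*(1/323) = -18/589 + 83/323 = 2267/10013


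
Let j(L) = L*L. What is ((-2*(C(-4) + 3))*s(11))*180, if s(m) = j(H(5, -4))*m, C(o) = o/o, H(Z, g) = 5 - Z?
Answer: 0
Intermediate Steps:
j(L) = L²
C(o) = 1
s(m) = 0 (s(m) = (5 - 1*5)²*m = (5 - 5)²*m = 0²*m = 0*m = 0)
((-2*(C(-4) + 3))*s(11))*180 = (-2*(1 + 3)*0)*180 = (-2*4*0)*180 = -8*0*180 = 0*180 = 0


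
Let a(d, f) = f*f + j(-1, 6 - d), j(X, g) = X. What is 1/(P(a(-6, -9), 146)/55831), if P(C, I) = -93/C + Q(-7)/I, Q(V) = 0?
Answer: -144080/3 ≈ -48027.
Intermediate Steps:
a(d, f) = -1 + f**2 (a(d, f) = f*f - 1 = f**2 - 1 = -1 + f**2)
P(C, I) = -93/C (P(C, I) = -93/C + 0/I = -93/C + 0 = -93/C)
1/(P(a(-6, -9), 146)/55831) = 1/(-93/(-1 + (-9)**2)/55831) = 1/(-93/(-1 + 81)*(1/55831)) = 1/(-93/80*(1/55831)) = 1/(-93*1/80*(1/55831)) = 1/(-93/80*1/55831) = 1/(-3/144080) = -144080/3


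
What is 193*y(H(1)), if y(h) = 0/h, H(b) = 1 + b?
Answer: 0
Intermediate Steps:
y(h) = 0
193*y(H(1)) = 193*0 = 0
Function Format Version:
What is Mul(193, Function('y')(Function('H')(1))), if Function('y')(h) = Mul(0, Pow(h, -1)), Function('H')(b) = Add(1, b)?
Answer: 0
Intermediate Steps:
Function('y')(h) = 0
Mul(193, Function('y')(Function('H')(1))) = Mul(193, 0) = 0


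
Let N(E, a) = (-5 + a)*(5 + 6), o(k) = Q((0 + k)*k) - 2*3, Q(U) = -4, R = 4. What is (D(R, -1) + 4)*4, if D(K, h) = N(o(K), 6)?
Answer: 60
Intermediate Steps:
o(k) = -10 (o(k) = -4 - 2*3 = -4 - 6 = -10)
N(E, a) = -55 + 11*a (N(E, a) = (-5 + a)*11 = -55 + 11*a)
D(K, h) = 11 (D(K, h) = -55 + 11*6 = -55 + 66 = 11)
(D(R, -1) + 4)*4 = (11 + 4)*4 = 15*4 = 60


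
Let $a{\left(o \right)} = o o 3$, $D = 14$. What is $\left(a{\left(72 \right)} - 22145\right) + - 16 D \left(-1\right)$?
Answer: $-6369$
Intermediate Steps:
$a{\left(o \right)} = 3 o^{2}$ ($a{\left(o \right)} = o^{2} \cdot 3 = 3 o^{2}$)
$\left(a{\left(72 \right)} - 22145\right) + - 16 D \left(-1\right) = \left(3 \cdot 72^{2} - 22145\right) + \left(-16\right) 14 \left(-1\right) = \left(3 \cdot 5184 - 22145\right) - -224 = \left(15552 - 22145\right) + 224 = -6593 + 224 = -6369$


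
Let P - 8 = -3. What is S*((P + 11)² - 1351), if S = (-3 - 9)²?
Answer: -157680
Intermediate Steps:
P = 5 (P = 8 - 3 = 5)
S = 144 (S = (-12)² = 144)
S*((P + 11)² - 1351) = 144*((5 + 11)² - 1351) = 144*(16² - 1351) = 144*(256 - 1351) = 144*(-1095) = -157680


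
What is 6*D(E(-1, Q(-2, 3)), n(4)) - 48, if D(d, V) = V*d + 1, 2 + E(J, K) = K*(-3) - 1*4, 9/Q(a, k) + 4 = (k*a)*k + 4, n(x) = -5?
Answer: 93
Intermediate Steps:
Q(a, k) = 9/(a*k²) (Q(a, k) = 9/(-4 + ((k*a)*k + 4)) = 9/(-4 + ((a*k)*k + 4)) = 9/(-4 + (a*k² + 4)) = 9/(-4 + (4 + a*k²)) = 9/((a*k²)) = 9*(1/(a*k²)) = 9/(a*k²))
E(J, K) = -6 - 3*K (E(J, K) = -2 + (K*(-3) - 1*4) = -2 + (-3*K - 4) = -2 + (-4 - 3*K) = -6 - 3*K)
D(d, V) = 1 + V*d
6*D(E(-1, Q(-2, 3)), n(4)) - 48 = 6*(1 - 5*(-6 - 27/((-2)*3²))) - 48 = 6*(1 - 5*(-6 - 27*(-1)/(2*9))) - 48 = 6*(1 - 5*(-6 - 3*(-½))) - 48 = 6*(1 - 5*(-6 + 3/2)) - 48 = 6*(1 - 5*(-9/2)) - 48 = 6*(1 + 45/2) - 48 = 6*(47/2) - 48 = 141 - 48 = 93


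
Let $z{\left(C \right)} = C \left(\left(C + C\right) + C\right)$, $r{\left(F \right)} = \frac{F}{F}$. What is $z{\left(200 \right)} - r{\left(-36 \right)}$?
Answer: $119999$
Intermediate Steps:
$r{\left(F \right)} = 1$
$z{\left(C \right)} = 3 C^{2}$ ($z{\left(C \right)} = C \left(2 C + C\right) = C 3 C = 3 C^{2}$)
$z{\left(200 \right)} - r{\left(-36 \right)} = 3 \cdot 200^{2} - 1 = 3 \cdot 40000 - 1 = 120000 - 1 = 119999$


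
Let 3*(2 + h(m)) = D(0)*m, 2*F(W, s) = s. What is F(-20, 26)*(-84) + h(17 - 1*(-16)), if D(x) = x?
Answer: -1094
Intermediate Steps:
F(W, s) = s/2
h(m) = -2 (h(m) = -2 + (0*m)/3 = -2 + (⅓)*0 = -2 + 0 = -2)
F(-20, 26)*(-84) + h(17 - 1*(-16)) = ((½)*26)*(-84) - 2 = 13*(-84) - 2 = -1092 - 2 = -1094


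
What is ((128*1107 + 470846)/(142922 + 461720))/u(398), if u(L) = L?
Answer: 306271/120323758 ≈ 0.0025454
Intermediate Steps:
((128*1107 + 470846)/(142922 + 461720))/u(398) = ((128*1107 + 470846)/(142922 + 461720))/398 = ((141696 + 470846)/604642)*(1/398) = (612542*(1/604642))*(1/398) = (306271/302321)*(1/398) = 306271/120323758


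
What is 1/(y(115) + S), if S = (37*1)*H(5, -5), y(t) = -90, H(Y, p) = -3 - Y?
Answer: -1/386 ≈ -0.0025907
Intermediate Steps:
S = -296 (S = (37*1)*(-3 - 1*5) = 37*(-3 - 5) = 37*(-8) = -296)
1/(y(115) + S) = 1/(-90 - 296) = 1/(-386) = -1/386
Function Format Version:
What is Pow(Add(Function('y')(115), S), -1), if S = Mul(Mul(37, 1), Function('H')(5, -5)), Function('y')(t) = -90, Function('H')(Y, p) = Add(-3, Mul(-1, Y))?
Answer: Rational(-1, 386) ≈ -0.0025907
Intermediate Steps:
S = -296 (S = Mul(Mul(37, 1), Add(-3, Mul(-1, 5))) = Mul(37, Add(-3, -5)) = Mul(37, -8) = -296)
Pow(Add(Function('y')(115), S), -1) = Pow(Add(-90, -296), -1) = Pow(-386, -1) = Rational(-1, 386)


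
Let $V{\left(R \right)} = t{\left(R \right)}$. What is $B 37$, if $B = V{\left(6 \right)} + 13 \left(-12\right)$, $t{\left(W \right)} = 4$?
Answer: $-5624$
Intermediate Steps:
$V{\left(R \right)} = 4$
$B = -152$ ($B = 4 + 13 \left(-12\right) = 4 - 156 = -152$)
$B 37 = \left(-152\right) 37 = -5624$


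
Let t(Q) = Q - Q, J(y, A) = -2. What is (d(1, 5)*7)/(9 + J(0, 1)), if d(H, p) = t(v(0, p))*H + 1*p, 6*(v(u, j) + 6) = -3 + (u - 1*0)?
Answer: 5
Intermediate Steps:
v(u, j) = -13/2 + u/6 (v(u, j) = -6 + (-3 + (u - 1*0))/6 = -6 + (-3 + (u + 0))/6 = -6 + (-3 + u)/6 = -6 + (-½ + u/6) = -13/2 + u/6)
t(Q) = 0
d(H, p) = p (d(H, p) = 0*H + 1*p = 0 + p = p)
(d(1, 5)*7)/(9 + J(0, 1)) = (5*7)/(9 - 2) = 35/7 = 35*(⅐) = 5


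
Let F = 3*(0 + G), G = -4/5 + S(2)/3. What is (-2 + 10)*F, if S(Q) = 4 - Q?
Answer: -16/5 ≈ -3.2000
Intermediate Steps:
G = -2/15 (G = -4/5 + (4 - 1*2)/3 = -4*1/5 + (4 - 2)*(1/3) = -4/5 + 2*(1/3) = -4/5 + 2/3 = -2/15 ≈ -0.13333)
F = -2/5 (F = 3*(0 - 2/15) = 3*(-2/15) = -2/5 ≈ -0.40000)
(-2 + 10)*F = (-2 + 10)*(-2/5) = 8*(-2/5) = -16/5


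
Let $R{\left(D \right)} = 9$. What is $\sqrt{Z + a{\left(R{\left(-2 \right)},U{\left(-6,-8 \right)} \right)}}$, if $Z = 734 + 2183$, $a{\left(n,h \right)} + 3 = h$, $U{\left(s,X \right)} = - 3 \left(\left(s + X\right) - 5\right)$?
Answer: $\sqrt{2971} \approx 54.507$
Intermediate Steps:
$U{\left(s,X \right)} = 15 - 3 X - 3 s$ ($U{\left(s,X \right)} = - 3 \left(\left(X + s\right) - 5\right) = - 3 \left(-5 + X + s\right) = 15 - 3 X - 3 s$)
$a{\left(n,h \right)} = -3 + h$
$Z = 2917$
$\sqrt{Z + a{\left(R{\left(-2 \right)},U{\left(-6,-8 \right)} \right)}} = \sqrt{2917 - -54} = \sqrt{2917 + \left(-3 + \left(15 + 24 + 18\right)\right)} = \sqrt{2917 + \left(-3 + 57\right)} = \sqrt{2917 + 54} = \sqrt{2971}$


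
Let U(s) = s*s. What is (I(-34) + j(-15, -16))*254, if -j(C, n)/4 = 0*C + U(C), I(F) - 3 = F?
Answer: -236474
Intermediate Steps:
U(s) = s**2
I(F) = 3 + F
j(C, n) = -4*C**2 (j(C, n) = -4*(0*C + C**2) = -4*(0 + C**2) = -4*C**2)
(I(-34) + j(-15, -16))*254 = ((3 - 34) - 4*(-15)**2)*254 = (-31 - 4*225)*254 = (-31 - 900)*254 = -931*254 = -236474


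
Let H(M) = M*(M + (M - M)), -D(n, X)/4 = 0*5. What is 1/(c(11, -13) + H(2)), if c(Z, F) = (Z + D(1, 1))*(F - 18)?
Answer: -1/337 ≈ -0.0029674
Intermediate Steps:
D(n, X) = 0 (D(n, X) = -0*5 = -4*0 = 0)
c(Z, F) = Z*(-18 + F) (c(Z, F) = (Z + 0)*(F - 18) = Z*(-18 + F))
H(M) = M² (H(M) = M*(M + 0) = M*M = M²)
1/(c(11, -13) + H(2)) = 1/(11*(-18 - 13) + 2²) = 1/(11*(-31) + 4) = 1/(-341 + 4) = 1/(-337) = -1/337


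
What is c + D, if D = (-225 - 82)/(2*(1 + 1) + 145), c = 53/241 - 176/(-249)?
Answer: -10136426/8941341 ≈ -1.1337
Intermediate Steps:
c = 55613/60009 (c = 53*(1/241) - 176*(-1/249) = 53/241 + 176/249 = 55613/60009 ≈ 0.92674)
D = -307/149 (D = -307/(2*2 + 145) = -307/(4 + 145) = -307/149 ≈ -2.0604)
c + D = 55613/60009 - 307/149 = -10136426/8941341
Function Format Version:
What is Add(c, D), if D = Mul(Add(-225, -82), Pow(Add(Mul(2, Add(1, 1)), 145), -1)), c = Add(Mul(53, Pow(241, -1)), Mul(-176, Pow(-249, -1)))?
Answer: Rational(-10136426, 8941341) ≈ -1.1337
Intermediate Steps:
c = Rational(55613, 60009) (c = Add(Mul(53, Rational(1, 241)), Mul(-176, Rational(-1, 249))) = Add(Rational(53, 241), Rational(176, 249)) = Rational(55613, 60009) ≈ 0.92674)
D = Rational(-307, 149) (D = Mul(-307, Pow(Add(Mul(2, 2), 145), -1)) = Mul(-307, Pow(Add(4, 145), -1)) = Mul(-307, Pow(149, -1)) = Mul(-307, Rational(1, 149)) = Rational(-307, 149) ≈ -2.0604)
Add(c, D) = Add(Rational(55613, 60009), Rational(-307, 149)) = Rational(-10136426, 8941341)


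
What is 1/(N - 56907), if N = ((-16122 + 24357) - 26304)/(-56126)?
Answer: -2954/168102327 ≈ -1.7573e-5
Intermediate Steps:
N = 951/2954 (N = (8235 - 26304)*(-1/56126) = -18069*(-1/56126) = 951/2954 ≈ 0.32194)
1/(N - 56907) = 1/(951/2954 - 56907) = 1/(-168102327/2954) = -2954/168102327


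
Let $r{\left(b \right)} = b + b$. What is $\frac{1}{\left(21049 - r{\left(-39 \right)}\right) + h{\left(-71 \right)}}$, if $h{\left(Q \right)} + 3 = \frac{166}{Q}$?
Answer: $\frac{71}{1499638} \approx 4.7345 \cdot 10^{-5}$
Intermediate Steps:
$h{\left(Q \right)} = -3 + \frac{166}{Q}$
$r{\left(b \right)} = 2 b$
$\frac{1}{\left(21049 - r{\left(-39 \right)}\right) + h{\left(-71 \right)}} = \frac{1}{\left(21049 - 2 \left(-39\right)\right) - \left(3 - \frac{166}{-71}\right)} = \frac{1}{\left(21049 - -78\right) + \left(-3 + 166 \left(- \frac{1}{71}\right)\right)} = \frac{1}{\left(21049 + 78\right) - \frac{379}{71}} = \frac{1}{21127 - \frac{379}{71}} = \frac{1}{\frac{1499638}{71}} = \frac{71}{1499638}$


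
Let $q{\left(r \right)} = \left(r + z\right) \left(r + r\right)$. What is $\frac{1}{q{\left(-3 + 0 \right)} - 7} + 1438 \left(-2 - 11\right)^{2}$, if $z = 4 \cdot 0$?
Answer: $\frac{2673243}{11} \approx 2.4302 \cdot 10^{5}$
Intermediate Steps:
$z = 0$
$q{\left(r \right)} = 2 r^{2}$ ($q{\left(r \right)} = \left(r + 0\right) \left(r + r\right) = r 2 r = 2 r^{2}$)
$\frac{1}{q{\left(-3 + 0 \right)} - 7} + 1438 \left(-2 - 11\right)^{2} = \frac{1}{2 \left(-3 + 0\right)^{2} - 7} + 1438 \left(-2 - 11\right)^{2} = \frac{1}{2 \left(-3\right)^{2} - 7} + 1438 \left(-13\right)^{2} = \frac{1}{2 \cdot 9 - 7} + 1438 \cdot 169 = \frac{1}{18 - 7} + 243022 = \frac{1}{11} + 243022 = \frac{2673243}{11}$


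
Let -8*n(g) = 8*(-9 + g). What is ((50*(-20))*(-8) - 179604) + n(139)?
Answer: -171734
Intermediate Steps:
n(g) = 9 - g (n(g) = -(-9 + g) = -(-72 + 8*g)/8 = 9 - g)
((50*(-20))*(-8) - 179604) + n(139) = ((50*(-20))*(-8) - 179604) + (9 - 1*139) = (-1000*(-8) - 179604) + (9 - 139) = (8000 - 179604) - 130 = -171604 - 130 = -171734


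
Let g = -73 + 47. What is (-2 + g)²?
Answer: 784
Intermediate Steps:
g = -26
(-2 + g)² = (-2 - 26)² = (-28)² = 784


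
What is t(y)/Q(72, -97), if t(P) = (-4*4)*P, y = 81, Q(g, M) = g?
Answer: -18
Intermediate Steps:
t(P) = -16*P
t(y)/Q(72, -97) = -16*81/72 = -1296*1/72 = -18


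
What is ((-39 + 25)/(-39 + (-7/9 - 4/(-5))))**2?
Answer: 99225/769129 ≈ 0.12901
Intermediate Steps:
((-39 + 25)/(-39 + (-7/9 - 4/(-5))))**2 = (-14/(-39 + (-7*1/9 - 4*(-1/5))))**2 = (-14/(-39 + (-7/9 + 4/5)))**2 = (-14/(-39 + 1/45))**2 = (-14/(-1754/45))**2 = (-14*(-45/1754))**2 = (315/877)**2 = 99225/769129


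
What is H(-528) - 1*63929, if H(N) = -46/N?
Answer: -16877233/264 ≈ -63929.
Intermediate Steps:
H(-528) - 1*63929 = -46/(-528) - 1*63929 = -46*(-1/528) - 63929 = 23/264 - 63929 = -16877233/264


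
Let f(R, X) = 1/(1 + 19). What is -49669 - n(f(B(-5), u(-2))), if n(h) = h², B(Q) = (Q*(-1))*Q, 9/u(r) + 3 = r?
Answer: -19867601/400 ≈ -49669.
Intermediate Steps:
u(r) = 9/(-3 + r)
B(Q) = -Q² (B(Q) = (-Q)*Q = -Q²)
f(R, X) = 1/20
-49669 - n(f(B(-5), u(-2))) = -49669 - (1/20)² = -49669 - 1*1/400 = -49669 - 1/400 = -19867601/400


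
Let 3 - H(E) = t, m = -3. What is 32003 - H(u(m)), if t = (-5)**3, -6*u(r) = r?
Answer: 31875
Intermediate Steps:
u(r) = -r/6
t = -125
H(E) = 128 (H(E) = 3 - 1*(-125) = 3 + 125 = 128)
32003 - H(u(m)) = 32003 - 1*128 = 32003 - 128 = 31875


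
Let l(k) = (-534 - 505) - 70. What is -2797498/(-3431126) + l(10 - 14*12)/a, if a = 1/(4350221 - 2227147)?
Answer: -4039274324135409/1715563 ≈ -2.3545e+9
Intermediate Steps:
l(k) = -1109 (l(k) = -1039 - 70 = -1109)
a = 1/2123074 ≈ 4.7102e-7
-2797498/(-3431126) + l(10 - 14*12)/a = -2797498/(-3431126) - 1109/1/2123074 = -2797498*(-1/3431126) - 1109*2123074 = 1398749/1715563 - 2354489066 = -4039274324135409/1715563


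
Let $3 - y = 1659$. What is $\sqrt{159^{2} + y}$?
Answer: $15 \sqrt{105} \approx 153.7$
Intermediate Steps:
$y = -1656$ ($y = 3 - 1659 = -1656$)
$\sqrt{159^{2} + y} = \sqrt{159^{2} - 1656} = \sqrt{25281 - 1656} = \sqrt{23625} = 15 \sqrt{105}$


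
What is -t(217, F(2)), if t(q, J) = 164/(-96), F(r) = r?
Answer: 41/24 ≈ 1.7083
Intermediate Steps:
t(q, J) = -41/24 (t(q, J) = 164*(-1/96) = -41/24)
-t(217, F(2)) = -1*(-41/24) = 41/24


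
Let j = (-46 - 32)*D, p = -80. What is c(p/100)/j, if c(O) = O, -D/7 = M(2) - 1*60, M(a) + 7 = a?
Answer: 2/88725 ≈ 2.2542e-5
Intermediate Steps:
M(a) = -7 + a
D = 455 (D = -7*((-7 + 2) - 1*60) = -7*(-5 - 60) = -7*(-65) = 455)
j = -35490 (j = (-46 - 32)*455 = -78*455 = -35490)
c(p/100)/j = -80/100/(-35490) = -80*1/100*(-1/35490) = -4/5*(-1/35490) = 2/88725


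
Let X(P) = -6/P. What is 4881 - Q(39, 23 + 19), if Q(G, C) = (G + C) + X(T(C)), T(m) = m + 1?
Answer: 206406/43 ≈ 4800.1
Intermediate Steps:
T(m) = 1 + m
Q(G, C) = C + G - 6/(1 + C) (Q(G, C) = (G + C) - 6/(1 + C) = (C + G) - 6/(1 + C) = C + G - 6/(1 + C))
4881 - Q(39, 23 + 19) = 4881 - (-6 + (1 + (23 + 19))*((23 + 19) + 39))/(1 + (23 + 19)) = 4881 - (-6 + (1 + 42)*(42 + 39))/(1 + 42) = 4881 - (-6 + 43*81)/43 = 4881 - (-6 + 3483)/43 = 4881 - 3477/43 = 206406/43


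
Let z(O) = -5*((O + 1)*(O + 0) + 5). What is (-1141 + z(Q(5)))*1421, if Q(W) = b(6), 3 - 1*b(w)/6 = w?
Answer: -3831016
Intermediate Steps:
b(w) = 18 - 6*w
Q(W) = -18 (Q(W) = 18 - 6*6 = 18 - 36 = -18)
z(O) = -25 - 5*O*(1 + O) (z(O) = -5*((1 + O)*O + 5) = -5*(O*(1 + O) + 5) = -5*(5 + O*(1 + O)) = -25 - 5*O*(1 + O))
(-1141 + z(Q(5)))*1421 = (-1141 + (-25 - 5*(-18) - 5*(-18)**2))*1421 = (-1141 + (-25 + 90 - 5*324))*1421 = (-1141 + (-25 + 90 - 1620))*1421 = (-1141 - 1555)*1421 = -2696*1421 = -3831016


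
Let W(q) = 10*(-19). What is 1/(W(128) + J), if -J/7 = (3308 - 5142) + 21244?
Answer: -1/136060 ≈ -7.3497e-6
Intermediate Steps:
W(q) = -190
J = -135870 (J = -7*((3308 - 5142) + 21244) = -7*(-1834 + 21244) = -7*19410 = -135870)
1/(W(128) + J) = 1/(-190 - 135870) = 1/(-136060) = -1/136060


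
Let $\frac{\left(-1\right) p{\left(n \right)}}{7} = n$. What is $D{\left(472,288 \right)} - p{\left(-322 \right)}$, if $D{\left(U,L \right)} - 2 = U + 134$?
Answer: $-1646$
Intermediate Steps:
$D{\left(U,L \right)} = 136 + U$ ($D{\left(U,L \right)} = 2 + \left(U + 134\right) = 2 + \left(134 + U\right) = 136 + U$)
$p{\left(n \right)} = - 7 n$
$D{\left(472,288 \right)} - p{\left(-322 \right)} = \left(136 + 472\right) - \left(-7\right) \left(-322\right) = 608 - 2254 = -1646$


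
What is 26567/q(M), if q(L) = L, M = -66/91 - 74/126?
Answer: -21758373/1075 ≈ -20240.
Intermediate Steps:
M = -1075/819 (M = -66*1/91 - 74*1/126 = -66/91 - 37/63 = -1075/819 ≈ -1.3126)
26567/q(M) = 26567/(-1075/819) = 26567*(-819/1075) = -21758373/1075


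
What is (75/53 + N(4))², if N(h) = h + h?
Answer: 249001/2809 ≈ 88.644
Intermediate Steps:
N(h) = 2*h
(75/53 + N(4))² = (75/53 + 2*4)² = (75*(1/53) + 8)² = (75/53 + 8)² = (499/53)² = 249001/2809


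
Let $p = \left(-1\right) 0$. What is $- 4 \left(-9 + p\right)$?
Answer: $36$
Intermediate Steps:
$p = 0$
$- 4 \left(-9 + p\right) = - 4 \left(-9 + 0\right) = \left(-4\right) \left(-9\right) = 36$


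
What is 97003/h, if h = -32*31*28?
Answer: -97003/27776 ≈ -3.4923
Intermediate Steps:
h = -27776 (h = -992*28 = -27776)
97003/h = 97003/(-27776) = 97003*(-1/27776) = -97003/27776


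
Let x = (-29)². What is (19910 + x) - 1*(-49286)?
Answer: 70037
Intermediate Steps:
x = 841
(19910 + x) - 1*(-49286) = (19910 + 841) - 1*(-49286) = 20751 + 49286 = 70037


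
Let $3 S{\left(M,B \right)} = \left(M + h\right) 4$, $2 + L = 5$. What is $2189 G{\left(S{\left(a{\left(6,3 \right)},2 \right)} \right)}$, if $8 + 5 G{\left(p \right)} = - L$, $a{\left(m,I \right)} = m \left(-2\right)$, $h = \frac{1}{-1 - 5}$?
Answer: $- \frac{24079}{5} \approx -4815.8$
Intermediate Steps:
$L = 3$ ($L = -2 + 5 = 3$)
$h = - \frac{1}{6}$ ($h = \frac{1}{-6} = - \frac{1}{6} \approx -0.16667$)
$a{\left(m,I \right)} = - 2 m$
$S{\left(M,B \right)} = - \frac{2}{9} + \frac{4 M}{3}$ ($S{\left(M,B \right)} = \frac{\left(M - \frac{1}{6}\right) 4}{3} = \frac{\left(- \frac{1}{6} + M\right) 4}{3} = \frac{- \frac{2}{3} + 4 M}{3} = - \frac{2}{9} + \frac{4 M}{3}$)
$G{\left(p \right)} = - \frac{11}{5}$ ($G{\left(p \right)} = - \frac{8}{5} + \frac{\left(-1\right) 3}{5} = - \frac{8}{5} + \frac{1}{5} \left(-3\right) = - \frac{8}{5} - \frac{3}{5} = - \frac{11}{5}$)
$2189 G{\left(S{\left(a{\left(6,3 \right)},2 \right)} \right)} = 2189 \left(- \frac{11}{5}\right) = - \frac{24079}{5}$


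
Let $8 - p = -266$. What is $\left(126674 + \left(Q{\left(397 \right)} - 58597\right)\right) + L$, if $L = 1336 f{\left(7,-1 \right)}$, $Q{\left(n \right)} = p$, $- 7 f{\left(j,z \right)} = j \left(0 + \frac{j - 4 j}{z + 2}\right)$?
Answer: $96407$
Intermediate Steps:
$p = 274$ ($p = 8 - -266 = 8 + 266 = 274$)
$f{\left(j,z \right)} = \frac{3 j^{2}}{7 \left(2 + z\right)}$ ($f{\left(j,z \right)} = - \frac{j \left(0 + \frac{j - 4 j}{z + 2}\right)}{7} = - \frac{j \left(0 + \frac{\left(-3\right) j}{2 + z}\right)}{7} = - \frac{j \left(0 - \frac{3 j}{2 + z}\right)}{7} = - \frac{j \left(- \frac{3 j}{2 + z}\right)}{7} = - \frac{\left(-3\right) j^{2} \frac{1}{2 + z}}{7} = \frac{3 j^{2}}{7 \left(2 + z\right)}$)
$Q{\left(n \right)} = 274$
$L = 28056$ ($L = 1336 \frac{3 \cdot 7^{2}}{7 \left(2 - 1\right)} = 1336 \cdot \frac{3}{7} \cdot 49 \cdot 1^{-1} = 1336 \cdot \frac{3}{7} \cdot 49 \cdot 1 = 1336 \cdot 21 = 28056$)
$\left(126674 + \left(Q{\left(397 \right)} - 58597\right)\right) + L = \left(126674 + \left(274 - 58597\right)\right) + 28056 = \left(126674 - 58323\right) + 28056 = 68351 + 28056 = 96407$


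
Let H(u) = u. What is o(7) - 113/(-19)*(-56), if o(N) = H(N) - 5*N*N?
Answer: -10850/19 ≈ -571.05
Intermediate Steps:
o(N) = N - 5*N² (o(N) = N - 5*N*N = N - 5*N²)
o(7) - 113/(-19)*(-56) = 7*(1 - 5*7) - 113/(-19)*(-56) = 7*(1 - 35) - 113*(-1/19)*(-56) = 7*(-34) + (113/19)*(-56) = -238 - 6328/19 = -10850/19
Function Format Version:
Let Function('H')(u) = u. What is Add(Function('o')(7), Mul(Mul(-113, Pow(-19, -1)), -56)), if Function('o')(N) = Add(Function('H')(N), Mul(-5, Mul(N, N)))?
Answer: Rational(-10850, 19) ≈ -571.05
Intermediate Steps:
Function('o')(N) = Add(N, Mul(-5, Pow(N, 2))) (Function('o')(N) = Add(N, Mul(-5, Mul(N, N))) = Add(N, Mul(-5, Pow(N, 2))))
Add(Function('o')(7), Mul(Mul(-113, Pow(-19, -1)), -56)) = Add(Mul(7, Add(1, Mul(-5, 7))), Mul(Mul(-113, Pow(-19, -1)), -56)) = Add(Mul(7, Add(1, -35)), Mul(Mul(-113, Rational(-1, 19)), -56)) = Add(Mul(7, -34), Mul(Rational(113, 19), -56)) = Add(-238, Rational(-6328, 19)) = Rational(-10850, 19)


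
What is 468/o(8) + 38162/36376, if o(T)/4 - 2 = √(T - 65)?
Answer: 5419933/1109468 - 117*I*√57/61 ≈ 4.8852 - 14.481*I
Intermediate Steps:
o(T) = 8 + 4*√(-65 + T) (o(T) = 8 + 4*√(T - 65) = 8 + 4*√(-65 + T))
468/o(8) + 38162/36376 = 468/(8 + 4*√(-65 + 8)) + 38162/36376 = 468/(8 + 4*√(-57)) + 38162*(1/36376) = 468/(8 + 4*(I*√57)) + 19081/18188 = 468/(8 + 4*I*√57) + 19081/18188 = 19081/18188 + 468/(8 + 4*I*√57)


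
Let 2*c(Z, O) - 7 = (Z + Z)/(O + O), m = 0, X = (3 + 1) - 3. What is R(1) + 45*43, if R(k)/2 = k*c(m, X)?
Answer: 1942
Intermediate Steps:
X = 1 (X = 4 - 3 = 1)
c(Z, O) = 7/2 + Z/(2*O) (c(Z, O) = 7/2 + ((Z + Z)/(O + O))/2 = 7/2 + ((2*Z)/((2*O)))/2 = 7/2 + ((2*Z)*(1/(2*O)))/2 = 7/2 + (Z/O)/2 = 7/2 + Z/(2*O))
R(k) = 7*k (R(k) = 2*(k*((1/2)*(0 + 7*1)/1)) = 2*(k*((1/2)*1*(0 + 7))) = 2*(k*((1/2)*1*7)) = 2*(k*(7/2)) = 2*(7*k/2) = 7*k)
R(1) + 45*43 = 7*1 + 45*43 = 7 + 1935 = 1942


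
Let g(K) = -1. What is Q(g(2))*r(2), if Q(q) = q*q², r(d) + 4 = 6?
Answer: -2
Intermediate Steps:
r(d) = 2 (r(d) = -4 + 6 = 2)
Q(q) = q³
Q(g(2))*r(2) = (-1)³*2 = -1*2 = -2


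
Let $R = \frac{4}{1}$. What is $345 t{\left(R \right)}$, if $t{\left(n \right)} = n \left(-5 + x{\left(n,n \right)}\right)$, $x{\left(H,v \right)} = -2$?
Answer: $-9660$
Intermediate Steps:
$R = 4$ ($R = 4 \cdot 1 = 4$)
$t{\left(n \right)} = - 7 n$ ($t{\left(n \right)} = n \left(-5 - 2\right) = n \left(-7\right) = - 7 n$)
$345 t{\left(R \right)} = 345 \left(\left(-7\right) 4\right) = 345 \left(-28\right) = -9660$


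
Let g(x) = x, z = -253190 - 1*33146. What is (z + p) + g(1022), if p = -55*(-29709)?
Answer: 1348681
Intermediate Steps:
z = -286336 (z = -253190 - 33146 = -286336)
p = 1633995
(z + p) + g(1022) = (-286336 + 1633995) + 1022 = 1347659 + 1022 = 1348681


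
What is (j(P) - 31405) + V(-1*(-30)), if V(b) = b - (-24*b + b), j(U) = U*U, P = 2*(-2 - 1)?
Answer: -30649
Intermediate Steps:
P = -6 (P = 2*(-3) = -6)
j(U) = U²
V(b) = 24*b (V(b) = b - (-23)*b = b + 23*b = 24*b)
(j(P) - 31405) + V(-1*(-30)) = ((-6)² - 31405) + 24*(-1*(-30)) = (36 - 31405) + 24*30 = -31369 + 720 = -30649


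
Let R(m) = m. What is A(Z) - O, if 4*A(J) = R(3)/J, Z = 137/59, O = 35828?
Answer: -19633567/548 ≈ -35828.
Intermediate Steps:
Z = 137/59 (Z = 137*(1/59) = 137/59 ≈ 2.3220)
A(J) = 3/(4*J) (A(J) = (3/J)/4 = 3/(4*J))
A(Z) - O = 3/(4*(137/59)) - 1*35828 = (¾)*(59/137) - 35828 = 177/548 - 35828 = -19633567/548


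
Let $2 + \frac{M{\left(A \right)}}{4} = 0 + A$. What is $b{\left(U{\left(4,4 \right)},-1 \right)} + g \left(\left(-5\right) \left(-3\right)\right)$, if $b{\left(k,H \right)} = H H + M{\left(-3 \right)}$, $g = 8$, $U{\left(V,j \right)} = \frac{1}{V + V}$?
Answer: $101$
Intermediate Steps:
$U{\left(V,j \right)} = \frac{1}{2 V}$
$M{\left(A \right)} = -8 + 4 A$ ($M{\left(A \right)} = -8 + 4 \left(0 + A\right) = -8 + 4 A$)
$b{\left(k,H \right)} = -20 + H^{2}$ ($b{\left(k,H \right)} = H H + \left(-8 + 4 \left(-3\right)\right) = H^{2} - 20 = -20 + H^{2}$)
$b{\left(U{\left(4,4 \right)},-1 \right)} + g \left(\left(-5\right) \left(-3\right)\right) = \left(-20 + \left(-1\right)^{2}\right) + 8 \left(\left(-5\right) \left(-3\right)\right) = \left(-20 + 1\right) + 8 \cdot 15 = -19 + 120 = 101$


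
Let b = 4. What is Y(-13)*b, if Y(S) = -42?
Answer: -168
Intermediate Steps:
Y(-13)*b = -42*4 = -168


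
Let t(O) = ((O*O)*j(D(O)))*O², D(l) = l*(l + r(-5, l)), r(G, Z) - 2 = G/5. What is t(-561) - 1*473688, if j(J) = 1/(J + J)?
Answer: -353972079/1120 ≈ -3.1605e+5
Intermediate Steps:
r(G, Z) = 2 + G/5
D(l) = l*(1 + l) (D(l) = l*(l + (2 + (⅕)*(-5))) = l*(l + (2 - 1)) = l*(l + 1) = l*(1 + l))
j(J) = 1/(2*J)
t(O) = O³/(2*(1 + O)) (t(O) = ((O*O)*(1/(2*((O*(1 + O))))))*O² = (O²*((1/(O*(1 + O)))/2))*O² = (O²*(1/(2*O*(1 + O))))*O² = (O/(2*(1 + O)))*O² = O³/(2*(1 + O)))
t(-561) - 1*473688 = (½)*(-561)³/(1 - 561) - 1*473688 = (½)*(-176558481)/(-560) - 473688 = (½)*(-176558481)*(-1/560) - 473688 = 176558481/1120 - 473688 = -353972079/1120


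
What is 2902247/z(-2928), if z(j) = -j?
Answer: 2902247/2928 ≈ 991.20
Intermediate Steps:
2902247/z(-2928) = 2902247/((-1*(-2928))) = 2902247/2928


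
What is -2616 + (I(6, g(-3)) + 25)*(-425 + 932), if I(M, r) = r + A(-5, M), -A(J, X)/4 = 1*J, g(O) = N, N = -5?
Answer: 17664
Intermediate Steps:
g(O) = -5
A(J, X) = -4*J
I(M, r) = 20 + r (I(M, r) = r - 4*(-5) = r + 20 = 20 + r)
-2616 + (I(6, g(-3)) + 25)*(-425 + 932) = -2616 + ((20 - 5) + 25)*(-425 + 932) = -2616 + (15 + 25)*507 = -2616 + 40*507 = -2616 + 20280 = 17664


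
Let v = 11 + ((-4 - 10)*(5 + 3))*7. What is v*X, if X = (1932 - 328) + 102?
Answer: -1318738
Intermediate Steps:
v = -773 (v = 11 - 14*8*7 = 11 - 112*7 = 11 - 784 = -773)
X = 1706 (X = 1604 + 102 = 1706)
v*X = -773*1706 = -1318738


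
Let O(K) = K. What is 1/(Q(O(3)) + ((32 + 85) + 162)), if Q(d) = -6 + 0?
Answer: 1/273 ≈ 0.0036630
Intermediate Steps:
Q(d) = -6
1/(Q(O(3)) + ((32 + 85) + 162)) = 1/(-6 + ((32 + 85) + 162)) = 1/(-6 + (117 + 162)) = 1/(-6 + 279) = 1/273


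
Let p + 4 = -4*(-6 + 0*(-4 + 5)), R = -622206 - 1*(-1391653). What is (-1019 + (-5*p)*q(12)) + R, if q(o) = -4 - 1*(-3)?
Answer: 768528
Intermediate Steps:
q(o) = -1 (q(o) = -4 + 3 = -1)
R = 769447 (R = -622206 + 1391653 = 769447)
p = 20 (p = -4 - 4*(-6 + 0*(-4 + 5)) = -4 - 4*(-6 + 0*1) = -4 - 4*(-6 + 0) = -4 - 4*(-6) = -4 + 24 = 20)
(-1019 + (-5*p)*q(12)) + R = (-1019 - 5*20*(-1)) + 769447 = (-1019 - 100*(-1)) + 769447 = (-1019 + 100) + 769447 = -919 + 769447 = 768528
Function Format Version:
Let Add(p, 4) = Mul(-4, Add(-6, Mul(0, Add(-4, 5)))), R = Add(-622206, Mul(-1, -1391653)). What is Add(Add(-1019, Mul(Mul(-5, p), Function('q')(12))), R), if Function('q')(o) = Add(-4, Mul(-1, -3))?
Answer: 768528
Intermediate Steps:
Function('q')(o) = -1 (Function('q')(o) = Add(-4, 3) = -1)
R = 769447 (R = Add(-622206, 1391653) = 769447)
p = 20 (p = Add(-4, Mul(-4, Add(-6, Mul(0, Add(-4, 5))))) = Add(-4, Mul(-4, Add(-6, Mul(0, 1)))) = Add(-4, Mul(-4, Add(-6, 0))) = Add(-4, Mul(-4, -6)) = Add(-4, 24) = 20)
Add(Add(-1019, Mul(Mul(-5, p), Function('q')(12))), R) = Add(Add(-1019, Mul(Mul(-5, 20), -1)), 769447) = Add(Add(-1019, Mul(-100, -1)), 769447) = Add(Add(-1019, 100), 769447) = Add(-919, 769447) = 768528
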